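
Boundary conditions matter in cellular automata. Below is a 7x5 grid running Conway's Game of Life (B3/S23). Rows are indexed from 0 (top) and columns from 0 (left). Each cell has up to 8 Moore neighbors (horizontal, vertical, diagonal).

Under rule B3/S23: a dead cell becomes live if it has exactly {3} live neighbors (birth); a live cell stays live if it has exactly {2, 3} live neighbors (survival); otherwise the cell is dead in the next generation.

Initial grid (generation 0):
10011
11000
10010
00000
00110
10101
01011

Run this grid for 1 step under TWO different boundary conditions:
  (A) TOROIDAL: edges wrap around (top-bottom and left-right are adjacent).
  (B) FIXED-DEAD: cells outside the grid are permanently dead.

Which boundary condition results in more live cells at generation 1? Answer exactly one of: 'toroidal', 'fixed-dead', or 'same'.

Under TOROIDAL boundary, generation 1:
00010
01110
11001
00111
01111
10000
01000
Population = 16

Under FIXED-DEAD boundary, generation 1:
11000
11111
11000
00110
01110
00001
01111
Population = 19

Comparison: toroidal=16, fixed-dead=19 -> fixed-dead

Answer: fixed-dead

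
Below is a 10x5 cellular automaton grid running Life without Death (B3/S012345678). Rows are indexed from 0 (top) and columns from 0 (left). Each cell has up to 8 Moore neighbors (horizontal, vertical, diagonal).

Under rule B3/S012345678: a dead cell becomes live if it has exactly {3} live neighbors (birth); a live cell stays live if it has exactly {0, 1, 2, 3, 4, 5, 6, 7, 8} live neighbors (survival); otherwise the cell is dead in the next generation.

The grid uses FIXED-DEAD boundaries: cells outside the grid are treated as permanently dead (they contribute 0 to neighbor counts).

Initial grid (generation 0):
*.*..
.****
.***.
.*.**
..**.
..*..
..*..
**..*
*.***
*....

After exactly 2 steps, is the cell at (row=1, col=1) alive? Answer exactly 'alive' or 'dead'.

Simulating step by step:
Generation 0 (given above): 24 live cells
Generation 1: 32 live cells
*.*..
*****
****.
.*.**
.****
.**..
..**.
**..*
*.***
**.*.
Generation 2: 36 live cells
*.*..
*****
****.
.*.**
*****
.**.*
*.**.
**..*
*.***
**.**

Cell (1,1) at generation 2: 1 -> alive

Answer: alive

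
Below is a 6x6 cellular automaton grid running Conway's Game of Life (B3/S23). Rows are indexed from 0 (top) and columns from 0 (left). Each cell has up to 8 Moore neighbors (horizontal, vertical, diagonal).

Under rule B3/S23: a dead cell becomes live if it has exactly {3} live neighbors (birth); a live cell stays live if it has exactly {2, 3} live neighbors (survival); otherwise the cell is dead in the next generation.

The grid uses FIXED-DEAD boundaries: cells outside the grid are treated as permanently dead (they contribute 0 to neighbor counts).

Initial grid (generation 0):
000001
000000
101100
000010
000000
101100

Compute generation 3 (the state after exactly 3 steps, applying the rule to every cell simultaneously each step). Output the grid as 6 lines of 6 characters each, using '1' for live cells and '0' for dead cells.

Answer: 000000
000000
000100
000100
000100
000000

Derivation:
Simulating step by step:
Generation 0 (given above): 8 live cells
Generation 1: 3 live cells
000000
000000
000100
000100
000100
000000
Generation 2: 3 live cells
000000
000000
000000
001110
000000
000000
Generation 3: 3 live cells
(generation 3 grid is the final answer)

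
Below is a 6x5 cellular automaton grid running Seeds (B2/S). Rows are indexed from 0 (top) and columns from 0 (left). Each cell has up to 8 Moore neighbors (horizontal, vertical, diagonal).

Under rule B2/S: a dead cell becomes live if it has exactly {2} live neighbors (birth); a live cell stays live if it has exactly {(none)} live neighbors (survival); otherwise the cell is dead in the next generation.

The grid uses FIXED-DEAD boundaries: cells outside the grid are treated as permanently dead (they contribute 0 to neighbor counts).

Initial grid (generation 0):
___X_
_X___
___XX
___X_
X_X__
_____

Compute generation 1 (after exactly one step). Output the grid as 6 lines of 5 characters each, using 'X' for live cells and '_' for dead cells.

Answer: __X__
_____
_____
_X___
_X_X_
_X___

Derivation:
Simulating step by step:
Generation 0 (given above): 7 live cells
Generation 1: 5 live cells
(generation 1 grid is the final answer)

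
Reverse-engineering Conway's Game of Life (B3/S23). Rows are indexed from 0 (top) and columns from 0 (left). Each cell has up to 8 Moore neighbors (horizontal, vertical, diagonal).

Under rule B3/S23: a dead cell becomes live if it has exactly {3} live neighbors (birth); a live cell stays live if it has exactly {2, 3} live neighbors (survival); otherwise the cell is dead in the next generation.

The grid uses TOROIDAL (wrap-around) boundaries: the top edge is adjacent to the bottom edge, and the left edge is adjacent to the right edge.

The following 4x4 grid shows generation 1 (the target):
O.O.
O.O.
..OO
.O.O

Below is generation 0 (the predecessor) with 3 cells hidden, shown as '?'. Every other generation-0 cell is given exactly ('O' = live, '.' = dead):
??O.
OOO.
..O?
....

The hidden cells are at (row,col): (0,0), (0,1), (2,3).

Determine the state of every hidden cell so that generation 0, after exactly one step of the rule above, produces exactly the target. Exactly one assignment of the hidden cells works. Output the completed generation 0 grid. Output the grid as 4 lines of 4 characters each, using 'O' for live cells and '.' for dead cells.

Hidden generation-0 cells (in order): (0,0), (0,1), (2,3).
A hidden cell only influences target cells in its own 3x3 neighborhood. Try each of the 2^3 = 8 assignments, step the completed generation 0 forward once under B3/S23, and compare with the target:
  (0,0)=. (0,1)=. (2,3)=. -> step gives (0,0)='.' but target has 'O' -> reject
  (0,0)=. (0,1)=. (2,3)=O -> step gives (0,0)='.' but target has 'O' -> reject
  (0,0)=. (0,1)=O (2,3)=. -> step gives (0,3)='O' but target has '.' -> reject
  (0,0)=. (0,1)=O (2,3)=O -> step gives (0,3)='O' but target has '.' -> reject
  (0,0)=O (0,1)=. (2,3)=. -> step reproduces the target at every cell -> ACCEPT
  (0,0)=O (0,1)=. (2,3)=O -> step gives (1,2)='.' but target has 'O' -> reject
  (0,0)=O (0,1)=O (2,3)=. -> step gives (1,2)='.' but target has 'O' -> reject
  (0,0)=O (0,1)=O (2,3)=O -> step gives (1,0)='.' but target has 'O' -> reject
Unique solution: (0,0)=live, (0,1)=dead, (2,3)=dead.
Check: live-neighbor counts of every cell in the completed generation 0:
2524
2535
2423
1323
Applying B3/S23 to generation 0 with these counts gives:
O.O.
O.O.
..OO
.O.O
which matches the target exactly.

Answer: O.O.
OOO.
..O.
....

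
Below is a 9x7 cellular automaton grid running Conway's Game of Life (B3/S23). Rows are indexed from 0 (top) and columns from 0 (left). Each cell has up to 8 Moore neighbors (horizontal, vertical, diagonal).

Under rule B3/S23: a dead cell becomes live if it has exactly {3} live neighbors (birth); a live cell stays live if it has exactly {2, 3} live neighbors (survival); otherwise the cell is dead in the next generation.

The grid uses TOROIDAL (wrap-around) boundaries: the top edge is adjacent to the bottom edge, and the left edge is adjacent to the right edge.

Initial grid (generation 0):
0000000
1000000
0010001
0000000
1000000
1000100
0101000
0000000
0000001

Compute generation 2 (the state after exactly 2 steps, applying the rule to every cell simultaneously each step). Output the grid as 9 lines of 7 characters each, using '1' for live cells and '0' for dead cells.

Simulating step by step:
Generation 0 (given above): 9 live cells
Generation 1: 2 live cells
0000000
0000000
0000000
0000000
0000000
1100000
0000000
0000000
0000000
Generation 2: 0 live cells
(generation 2 grid is the final answer)

Answer: 0000000
0000000
0000000
0000000
0000000
0000000
0000000
0000000
0000000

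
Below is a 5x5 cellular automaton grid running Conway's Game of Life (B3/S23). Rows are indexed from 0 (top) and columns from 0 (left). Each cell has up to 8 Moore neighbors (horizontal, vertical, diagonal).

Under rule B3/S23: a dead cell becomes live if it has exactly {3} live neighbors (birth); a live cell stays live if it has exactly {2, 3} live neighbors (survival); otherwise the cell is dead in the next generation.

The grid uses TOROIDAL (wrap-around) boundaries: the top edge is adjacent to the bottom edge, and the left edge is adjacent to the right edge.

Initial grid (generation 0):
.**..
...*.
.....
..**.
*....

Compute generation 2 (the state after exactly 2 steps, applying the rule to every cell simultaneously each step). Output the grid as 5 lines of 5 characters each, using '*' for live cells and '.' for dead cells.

Answer: .***.
.....
..**.
..**.
..*..

Derivation:
Simulating step by step:
Generation 0 (given above): 6 live cells
Generation 1: 6 live cells
.**..
..*..
..**.
.....
...*.
Generation 2: 8 live cells
(generation 2 grid is the final answer)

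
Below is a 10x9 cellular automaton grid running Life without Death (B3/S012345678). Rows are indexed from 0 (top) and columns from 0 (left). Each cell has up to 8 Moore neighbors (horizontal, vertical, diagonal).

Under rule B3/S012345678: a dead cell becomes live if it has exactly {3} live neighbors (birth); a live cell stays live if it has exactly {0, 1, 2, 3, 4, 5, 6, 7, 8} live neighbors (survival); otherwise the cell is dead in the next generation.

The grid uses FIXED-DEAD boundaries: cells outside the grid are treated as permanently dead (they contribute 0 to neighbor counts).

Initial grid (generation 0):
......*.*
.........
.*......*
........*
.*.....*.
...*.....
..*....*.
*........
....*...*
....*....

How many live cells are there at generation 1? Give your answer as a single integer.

Answer: 17

Derivation:
Simulating step by step:
Generation 0 (given above): 14 live cells
Generation 1: 17 live cells
......*.*
.......*.
.*......*
.......**
.*.....*.
..**.....
..*....*.
*........
....*...*
....*....
Population at generation 1: 17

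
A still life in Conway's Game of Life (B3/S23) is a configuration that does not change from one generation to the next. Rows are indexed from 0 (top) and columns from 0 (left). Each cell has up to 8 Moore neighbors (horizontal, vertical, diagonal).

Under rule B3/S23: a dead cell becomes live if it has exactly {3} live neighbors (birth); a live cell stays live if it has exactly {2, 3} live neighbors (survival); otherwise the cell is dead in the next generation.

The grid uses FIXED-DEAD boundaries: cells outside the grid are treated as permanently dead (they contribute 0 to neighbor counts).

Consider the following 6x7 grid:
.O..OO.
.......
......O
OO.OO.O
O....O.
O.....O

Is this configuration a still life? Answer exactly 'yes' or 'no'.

Answer: no

Derivation:
Compute generation 1 and compare to generation 0 (given above):
Generation 1:
.......
.....O.
.....O.
OO..O.O
O...OOO
.......
Cell (0,1) differs: gen0=1 vs gen1=0 -> NOT a still life.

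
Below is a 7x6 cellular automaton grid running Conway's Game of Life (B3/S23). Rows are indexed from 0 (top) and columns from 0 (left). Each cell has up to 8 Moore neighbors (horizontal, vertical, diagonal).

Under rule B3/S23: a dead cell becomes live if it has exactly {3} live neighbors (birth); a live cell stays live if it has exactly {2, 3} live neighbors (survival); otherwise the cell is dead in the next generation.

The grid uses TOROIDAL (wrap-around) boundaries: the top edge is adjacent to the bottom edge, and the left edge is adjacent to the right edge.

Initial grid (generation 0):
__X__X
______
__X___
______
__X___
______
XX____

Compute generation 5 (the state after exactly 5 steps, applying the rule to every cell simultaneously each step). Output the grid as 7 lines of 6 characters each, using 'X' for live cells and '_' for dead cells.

Simulating step by step:
Generation 0 (given above): 6 live cells
Generation 1: 5 live cells
XX____
______
______
______
______
_X____
XX____
Generation 2: 5 live cells
XX____
______
______
______
______
XX____
__X___
Generation 3: 3 live cells
_X____
______
______
______
______
_X____
__X___
Generation 4: 2 live cells
______
______
______
______
______
______
_XX___
Generation 5: 0 live cells
(generation 5 grid is the final answer)

Answer: ______
______
______
______
______
______
______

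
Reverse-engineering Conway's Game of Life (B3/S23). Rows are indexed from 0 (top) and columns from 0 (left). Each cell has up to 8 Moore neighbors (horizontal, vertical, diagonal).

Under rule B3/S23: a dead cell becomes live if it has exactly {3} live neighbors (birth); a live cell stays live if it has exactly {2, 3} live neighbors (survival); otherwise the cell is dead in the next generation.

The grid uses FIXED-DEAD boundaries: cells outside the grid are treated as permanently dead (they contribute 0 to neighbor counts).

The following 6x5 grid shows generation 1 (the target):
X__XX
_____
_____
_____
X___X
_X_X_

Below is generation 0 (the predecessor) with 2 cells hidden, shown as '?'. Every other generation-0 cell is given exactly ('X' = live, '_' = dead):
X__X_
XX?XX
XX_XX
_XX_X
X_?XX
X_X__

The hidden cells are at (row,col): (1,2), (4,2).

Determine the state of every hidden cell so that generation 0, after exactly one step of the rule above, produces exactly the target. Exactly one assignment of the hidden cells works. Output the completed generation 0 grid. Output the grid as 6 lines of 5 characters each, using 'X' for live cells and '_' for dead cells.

Answer: X__X_
XXXXX
XX_XX
_XX_X
X__XX
X_X__

Derivation:
Hidden generation-0 cells (in order): (1,2), (4,2).
A hidden cell only influences target cells in its own 3x3 neighborhood. Try each of the 2^2 = 4 assignments, step the completed generation 0 forward once under B3/S23, and compare with the target:
  (1,2)=_ (4,2)=_ -> step gives (0,1)='X' but target has '_' -> reject
  (1,2)=_ (4,2)=X -> step gives (0,1)='X' but target has '_' -> reject
  (1,2)=X (4,2)=_ -> step reproduces the target at every cell -> ACCEPT
  (1,2)=X (4,2)=X -> step gives (5,1)='_' but target has 'X' -> reject
Unique solution: (1,2)=live, (4,2)=dead.
Check: live-neighbor counts of every cell in the completed generation 0:
24433
45554
46764
44464
25442
13132
Applying B3/S23 to generation 0 with these counts gives:
X__XX
_____
_____
_____
X___X
_X_X_
which matches the target exactly.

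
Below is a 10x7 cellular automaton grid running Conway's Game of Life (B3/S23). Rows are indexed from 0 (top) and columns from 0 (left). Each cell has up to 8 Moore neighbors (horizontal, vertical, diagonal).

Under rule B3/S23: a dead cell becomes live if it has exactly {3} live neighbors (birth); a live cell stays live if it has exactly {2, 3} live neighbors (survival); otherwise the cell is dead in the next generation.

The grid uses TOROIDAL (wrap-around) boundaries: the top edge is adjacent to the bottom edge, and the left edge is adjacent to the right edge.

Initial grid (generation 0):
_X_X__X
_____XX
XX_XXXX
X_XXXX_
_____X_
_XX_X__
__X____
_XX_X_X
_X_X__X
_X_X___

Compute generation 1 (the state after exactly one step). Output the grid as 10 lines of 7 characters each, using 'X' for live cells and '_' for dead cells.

Simulating step by step:
Generation 0 (given above): 30 live cells
Generation 1: 24 live cells
(generation 1 grid is the final answer)

Answer: ____XXX
_X_X___
_X_____
X_X____
_____XX
_XXX___
X____X_
_X___X_
_X_XXX_
_X_XX__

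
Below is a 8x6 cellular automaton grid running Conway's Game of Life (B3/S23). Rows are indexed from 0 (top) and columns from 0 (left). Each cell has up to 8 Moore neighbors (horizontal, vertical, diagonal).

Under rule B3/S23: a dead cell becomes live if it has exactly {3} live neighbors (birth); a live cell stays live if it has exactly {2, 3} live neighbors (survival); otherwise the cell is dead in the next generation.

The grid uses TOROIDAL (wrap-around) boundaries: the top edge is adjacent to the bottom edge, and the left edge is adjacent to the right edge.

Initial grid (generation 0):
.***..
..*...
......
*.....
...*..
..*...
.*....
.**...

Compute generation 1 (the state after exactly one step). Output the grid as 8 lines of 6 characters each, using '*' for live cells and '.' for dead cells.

Answer: ...*..
.***..
......
......
......
..*...
.*....
*..*..

Derivation:
Simulating step by step:
Generation 0 (given above): 10 live cells
Generation 1: 8 live cells
(generation 1 grid is the final answer)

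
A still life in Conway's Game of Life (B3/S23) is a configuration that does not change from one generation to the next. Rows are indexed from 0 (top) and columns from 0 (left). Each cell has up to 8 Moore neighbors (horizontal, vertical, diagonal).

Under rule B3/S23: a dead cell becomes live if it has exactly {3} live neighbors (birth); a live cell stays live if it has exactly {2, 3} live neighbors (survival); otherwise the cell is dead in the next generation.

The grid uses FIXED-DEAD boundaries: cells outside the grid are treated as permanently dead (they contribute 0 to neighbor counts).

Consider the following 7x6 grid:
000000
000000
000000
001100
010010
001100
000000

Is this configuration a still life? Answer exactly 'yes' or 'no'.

Compute generation 1 and compare to generation 0 (given above):
Generation 1:
000000
000000
000000
001100
010010
001100
000000
The grids are IDENTICAL -> still life.

Answer: yes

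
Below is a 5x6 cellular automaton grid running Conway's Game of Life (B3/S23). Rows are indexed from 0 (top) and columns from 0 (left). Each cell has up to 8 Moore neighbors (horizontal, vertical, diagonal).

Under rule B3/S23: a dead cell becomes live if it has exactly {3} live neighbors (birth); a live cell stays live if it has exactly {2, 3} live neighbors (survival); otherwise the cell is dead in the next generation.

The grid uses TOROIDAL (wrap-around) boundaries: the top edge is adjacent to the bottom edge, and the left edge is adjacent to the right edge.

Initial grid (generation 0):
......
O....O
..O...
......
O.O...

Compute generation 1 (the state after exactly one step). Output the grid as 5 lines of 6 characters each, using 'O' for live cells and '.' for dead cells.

Answer: OO...O
......
......
.O....
......

Derivation:
Simulating step by step:
Generation 0 (given above): 5 live cells
Generation 1: 4 live cells
(generation 1 grid is the final answer)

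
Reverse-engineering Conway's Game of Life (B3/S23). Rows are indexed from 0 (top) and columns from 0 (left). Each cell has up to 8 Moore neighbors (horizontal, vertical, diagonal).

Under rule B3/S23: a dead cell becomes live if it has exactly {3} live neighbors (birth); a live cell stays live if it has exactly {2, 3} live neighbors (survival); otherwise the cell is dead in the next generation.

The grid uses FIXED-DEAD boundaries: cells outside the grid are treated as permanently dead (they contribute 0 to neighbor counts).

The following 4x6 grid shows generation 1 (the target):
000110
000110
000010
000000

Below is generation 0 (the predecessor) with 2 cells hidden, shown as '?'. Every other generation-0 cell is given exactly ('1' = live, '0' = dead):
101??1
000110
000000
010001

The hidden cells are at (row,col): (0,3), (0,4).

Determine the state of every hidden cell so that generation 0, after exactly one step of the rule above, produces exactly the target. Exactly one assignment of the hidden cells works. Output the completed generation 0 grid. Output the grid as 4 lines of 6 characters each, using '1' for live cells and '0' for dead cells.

Answer: 101001
000110
000000
010001

Derivation:
Hidden generation-0 cells (in order): (0,3), (0,4).
A hidden cell only influences target cells in its own 3x3 neighborhood. Try each of the 2^2 = 4 assignments, step the completed generation 0 forward once under B3/S23, and compare with the target:
  (0,3)=0 (0,4)=0 -> step reproduces the target at every cell -> ACCEPT
  (0,3)=0 (0,4)=1 -> step gives (0,3)='0' but target has '1' -> reject
  (0,3)=1 (0,4)=0 -> step gives (0,2)='1' but target has '0' -> reject
  (0,3)=1 (0,4)=1 -> step gives (0,2)='1' but target has '0' -> reject
Unique solution: (0,3)=dead, (0,4)=dead.
Check: live-neighbor counts of every cell in the completed generation 0:
021331
122222
112232
101010
Applying B3/S23 to generation 0 with these counts gives:
000110
000110
000010
000000
which matches the target exactly.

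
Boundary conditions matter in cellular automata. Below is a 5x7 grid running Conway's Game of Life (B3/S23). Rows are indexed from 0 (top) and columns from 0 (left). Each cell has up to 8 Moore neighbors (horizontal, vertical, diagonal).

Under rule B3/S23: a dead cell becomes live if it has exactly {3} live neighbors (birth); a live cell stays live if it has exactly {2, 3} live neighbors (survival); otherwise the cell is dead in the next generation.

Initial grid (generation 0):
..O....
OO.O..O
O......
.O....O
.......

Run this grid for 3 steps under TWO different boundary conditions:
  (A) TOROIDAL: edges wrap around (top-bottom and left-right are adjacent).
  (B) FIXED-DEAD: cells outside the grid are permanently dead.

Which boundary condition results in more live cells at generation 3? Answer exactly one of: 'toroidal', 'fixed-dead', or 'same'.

Answer: toroidal

Derivation:
Under TOROIDAL boundary, generation 3:
O.....O
O.OO.OO
.......
.......
.......
Population = 7

Under FIXED-DEAD boundary, generation 3:
.O.....
O.OO...
.O.....
.......
.......
Population = 5

Comparison: toroidal=7, fixed-dead=5 -> toroidal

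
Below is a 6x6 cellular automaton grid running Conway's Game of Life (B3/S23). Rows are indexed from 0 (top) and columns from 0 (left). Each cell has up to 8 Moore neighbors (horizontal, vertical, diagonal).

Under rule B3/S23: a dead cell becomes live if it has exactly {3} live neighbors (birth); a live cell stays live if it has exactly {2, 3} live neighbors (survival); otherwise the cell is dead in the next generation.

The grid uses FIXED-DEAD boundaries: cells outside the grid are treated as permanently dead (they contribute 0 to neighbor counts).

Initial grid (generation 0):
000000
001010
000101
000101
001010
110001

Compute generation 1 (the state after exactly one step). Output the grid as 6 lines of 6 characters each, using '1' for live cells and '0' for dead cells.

Simulating step by step:
Generation 0 (given above): 11 live cells
Generation 1: 14 live cells
(generation 1 grid is the final answer)

Answer: 000000
000110
001101
001101
011111
010000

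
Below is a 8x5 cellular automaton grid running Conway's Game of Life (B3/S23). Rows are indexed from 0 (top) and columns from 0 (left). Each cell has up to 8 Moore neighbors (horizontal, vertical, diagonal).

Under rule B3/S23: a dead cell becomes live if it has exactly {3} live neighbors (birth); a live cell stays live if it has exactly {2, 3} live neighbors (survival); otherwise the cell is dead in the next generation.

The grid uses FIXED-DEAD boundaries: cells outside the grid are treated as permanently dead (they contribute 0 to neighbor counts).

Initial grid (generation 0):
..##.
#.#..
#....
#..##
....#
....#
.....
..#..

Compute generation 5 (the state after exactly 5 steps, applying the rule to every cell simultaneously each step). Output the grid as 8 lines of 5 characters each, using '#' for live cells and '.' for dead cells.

Simulating step by step:
Generation 0 (given above): 11 live cells
Generation 1: 10 live cells
.###.
..##.
#..#.
...##
....#
.....
.....
.....
Generation 2: 7 live cells
.#.#.
....#
.....
...##
...##
.....
.....
.....
Generation 3: 6 live cells
.....
.....
...##
...##
...##
.....
.....
.....
Generation 4: 5 live cells
.....
.....
...##
..#..
...##
.....
.....
.....
Generation 5: 3 live cells
(generation 5 grid is the final answer)

Answer: .....
.....
...#.
..#..
...#.
.....
.....
.....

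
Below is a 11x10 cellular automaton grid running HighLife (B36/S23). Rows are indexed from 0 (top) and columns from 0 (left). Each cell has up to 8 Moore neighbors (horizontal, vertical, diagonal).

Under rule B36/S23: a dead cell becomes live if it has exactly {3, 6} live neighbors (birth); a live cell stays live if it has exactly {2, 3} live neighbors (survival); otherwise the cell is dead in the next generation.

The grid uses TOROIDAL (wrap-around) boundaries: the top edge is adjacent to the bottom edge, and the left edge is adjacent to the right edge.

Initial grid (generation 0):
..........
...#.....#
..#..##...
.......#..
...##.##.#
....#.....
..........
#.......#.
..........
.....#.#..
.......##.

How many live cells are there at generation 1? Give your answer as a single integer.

Simulating step by step:
Generation 0 (given above): 18 live cells
Generation 1: 21 live cells
........#.
..........
......#...
...##..##.
...######.
...###....
..........
..........
..........
......###.
......###.
Population at generation 1: 21

Answer: 21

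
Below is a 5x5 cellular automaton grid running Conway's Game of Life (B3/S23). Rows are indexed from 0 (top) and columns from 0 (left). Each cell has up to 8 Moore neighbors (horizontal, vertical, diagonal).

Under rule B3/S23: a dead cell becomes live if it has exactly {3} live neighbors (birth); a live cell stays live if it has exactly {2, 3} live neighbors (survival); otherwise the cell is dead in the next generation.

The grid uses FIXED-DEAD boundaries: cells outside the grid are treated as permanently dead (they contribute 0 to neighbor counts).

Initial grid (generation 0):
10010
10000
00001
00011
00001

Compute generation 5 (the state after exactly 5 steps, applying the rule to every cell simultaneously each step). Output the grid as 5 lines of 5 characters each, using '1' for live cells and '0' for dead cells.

Answer: 00000
00000
00000
00000
00000

Derivation:
Simulating step by step:
Generation 0 (given above): 7 live cells
Generation 1: 6 live cells
00000
00000
00011
00011
00011
Generation 2: 5 live cells
00000
00000
00011
00100
00011
Generation 3: 3 live cells
00000
00000
00010
00100
00010
Generation 4: 2 live cells
00000
00000
00000
00110
00000
Generation 5: 0 live cells
(generation 5 grid is the final answer)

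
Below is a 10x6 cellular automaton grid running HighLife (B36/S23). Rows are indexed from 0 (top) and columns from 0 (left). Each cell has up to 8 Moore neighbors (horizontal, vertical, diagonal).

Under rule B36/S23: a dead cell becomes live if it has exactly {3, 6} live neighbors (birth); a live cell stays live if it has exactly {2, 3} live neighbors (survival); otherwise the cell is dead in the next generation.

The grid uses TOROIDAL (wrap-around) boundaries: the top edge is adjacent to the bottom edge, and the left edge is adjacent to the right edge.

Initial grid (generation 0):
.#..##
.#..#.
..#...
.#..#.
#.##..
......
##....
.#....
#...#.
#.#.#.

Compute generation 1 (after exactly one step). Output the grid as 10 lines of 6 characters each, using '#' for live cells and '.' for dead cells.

Answer: .##.#.
######
.###..
.#....
.###..
#.#...
##....
.#...#
#..#..
#...##

Derivation:
Simulating step by step:
Generation 0 (given above): 19 live cells
Generation 1: 27 live cells
(generation 1 grid is the final answer)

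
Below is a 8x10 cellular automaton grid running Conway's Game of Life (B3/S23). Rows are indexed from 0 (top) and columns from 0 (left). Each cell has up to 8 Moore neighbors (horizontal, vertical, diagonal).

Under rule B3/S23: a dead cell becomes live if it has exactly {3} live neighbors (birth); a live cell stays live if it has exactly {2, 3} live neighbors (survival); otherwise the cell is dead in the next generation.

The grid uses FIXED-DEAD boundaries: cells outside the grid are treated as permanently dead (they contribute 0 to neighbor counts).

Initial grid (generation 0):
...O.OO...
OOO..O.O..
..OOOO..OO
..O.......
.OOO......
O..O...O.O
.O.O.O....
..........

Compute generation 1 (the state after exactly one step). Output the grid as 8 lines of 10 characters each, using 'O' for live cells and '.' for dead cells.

Answer: .OO.OOO...
.O.....OO.
....OOO.O.
..........
.O.O......
O..O......
..O.O.....
..........

Derivation:
Simulating step by step:
Generation 0 (given above): 25 live cells
Generation 1: 18 live cells
(generation 1 grid is the final answer)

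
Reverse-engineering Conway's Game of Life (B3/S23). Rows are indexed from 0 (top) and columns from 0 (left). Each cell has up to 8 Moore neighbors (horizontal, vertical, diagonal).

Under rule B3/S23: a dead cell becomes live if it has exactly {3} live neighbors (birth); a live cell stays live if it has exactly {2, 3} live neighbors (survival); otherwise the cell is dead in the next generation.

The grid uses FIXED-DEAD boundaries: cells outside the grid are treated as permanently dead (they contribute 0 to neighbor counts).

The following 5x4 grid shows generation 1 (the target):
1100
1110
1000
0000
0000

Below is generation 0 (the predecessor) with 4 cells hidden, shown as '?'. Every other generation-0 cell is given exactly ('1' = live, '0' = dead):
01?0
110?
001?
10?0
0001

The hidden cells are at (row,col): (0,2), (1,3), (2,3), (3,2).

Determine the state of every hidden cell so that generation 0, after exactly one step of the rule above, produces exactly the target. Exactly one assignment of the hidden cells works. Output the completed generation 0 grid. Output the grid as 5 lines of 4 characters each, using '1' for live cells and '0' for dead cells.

Hidden generation-0 cells (in order): (0,2), (1,3), (2,3), (3,2).
A hidden cell only influences target cells in its own 3x3 neighborhood. Try each of the 2^4 = 16 assignments, step the completed generation 0 forward once under B3/S23, and compare with the target:
  (0,2)=0 (1,3)=0 (2,3)=0 (3,2)=0 -> step reproduces the target at every cell -> ACCEPT
  (0,2)=0 (1,3)=0 (2,3)=0 (3,2)=1 -> step gives (2,2)='1' but target has '0' -> reject
  (0,2)=0 (1,3)=0 (2,3)=1 (3,2)=0 -> step gives (1,2)='0' but target has '1' -> reject
  (0,2)=0 (1,3)=0 (2,3)=1 (3,2)=1 -> step gives (1,2)='0' but target has '1' -> reject
  (0,2)=0 (1,3)=1 (2,3)=0 (3,2)=0 -> step gives (0,2)='1' but target has '0' -> reject
  (0,2)=0 (1,3)=1 (2,3)=0 (3,2)=1 -> step gives (0,2)='1' but target has '0' -> reject
  (0,2)=0 (1,3)=1 (2,3)=1 (3,2)=0 -> step gives (0,2)='1' but target has '0' -> reject
  (0,2)=0 (1,3)=1 (2,3)=1 (3,2)=1 -> step gives (0,2)='1' but target has '0' -> reject
  (0,2)=1 (1,3)=0 (2,3)=0 (3,2)=0 -> step gives (0,2)='1' but target has '0' -> reject
  (0,2)=1 (1,3)=0 (2,3)=0 (3,2)=1 -> step gives (0,2)='1' but target has '0' -> reject
  (0,2)=1 (1,3)=0 (2,3)=1 (3,2)=0 -> step gives (0,2)='1' but target has '0' -> reject
  (0,2)=1 (1,3)=0 (2,3)=1 (3,2)=1 -> step gives (0,2)='1' but target has '0' -> reject
  (0,2)=1 (1,3)=1 (2,3)=0 (3,2)=0 -> step gives (0,2)='1' but target has '0' -> reject
  (0,2)=1 (1,3)=1 (2,3)=0 (3,2)=1 -> step gives (0,2)='1' but target has '0' -> reject
  (0,2)=1 (1,3)=1 (2,3)=1 (3,2)=0 -> step gives (0,2)='1' but target has '0' -> reject
  (0,2)=1 (1,3)=1 (2,3)=1 (3,2)=1 -> step gives (0,2)='1' but target has '0' -> reject
Unique solution: (0,2)=dead, (1,3)=dead, (2,3)=dead, (3,2)=dead.
Check: live-neighbor counts of every cell in the completed generation 0:
3220
2331
3411
0222
1110
Applying B3/S23 to generation 0 with these counts gives:
1100
1110
1000
0000
0000
which matches the target exactly.

Answer: 0100
1100
0010
1000
0001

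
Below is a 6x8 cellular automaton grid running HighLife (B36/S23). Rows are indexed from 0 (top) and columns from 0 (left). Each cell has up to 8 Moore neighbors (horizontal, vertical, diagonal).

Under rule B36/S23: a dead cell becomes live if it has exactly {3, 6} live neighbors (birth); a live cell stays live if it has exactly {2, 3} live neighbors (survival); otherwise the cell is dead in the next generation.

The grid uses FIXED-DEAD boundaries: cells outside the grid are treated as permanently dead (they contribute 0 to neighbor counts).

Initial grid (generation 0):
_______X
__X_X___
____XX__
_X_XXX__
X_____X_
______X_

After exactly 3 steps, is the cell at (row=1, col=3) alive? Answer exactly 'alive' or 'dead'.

Simulating step by step:
Generation 0 (given above): 12 live cells
Generation 1: 8 live cells
________
___XXX__
__X_____
___X__X_
____X_X_
________
Generation 2: 8 live cells
____X___
___XX___
__X__X__
___X_X__
_____X__
________
Generation 3: 10 live cells
___XX___
___XXX__
__X__X__
_____XX_
____X___
________

Cell (1,3) at generation 3: 1 -> alive

Answer: alive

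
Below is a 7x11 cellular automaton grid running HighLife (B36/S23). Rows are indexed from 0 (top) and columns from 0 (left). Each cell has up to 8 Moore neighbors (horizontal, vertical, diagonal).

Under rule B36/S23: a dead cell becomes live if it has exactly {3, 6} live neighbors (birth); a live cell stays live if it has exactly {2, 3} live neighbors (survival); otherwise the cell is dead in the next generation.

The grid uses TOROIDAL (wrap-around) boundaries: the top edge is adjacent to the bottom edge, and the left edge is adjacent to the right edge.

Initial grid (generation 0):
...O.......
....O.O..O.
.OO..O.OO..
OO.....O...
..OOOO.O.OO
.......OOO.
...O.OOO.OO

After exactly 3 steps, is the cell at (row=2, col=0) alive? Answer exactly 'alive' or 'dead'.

Answer: alive

Derivation:
Simulating step by step:
Generation 0 (given above): 28 live cells
Generation 1: 39 live cells
...O...OOOO
..OOOOOOO..
OOO..O.OO..
O....O.O.OO
OOOOO..OOOO
..O...O....
....O.OO.OO
Generation 2: 21 live cells
..O...O...O
O....O....O
O.O........
.....O.....
..OOOO.O...
..O.O.O....
...O.OO...O
Generation 3: 23 live cells
....O.O..OO
O.........O
OO........O
.OO..OO....
..O........
..OO.O.O...
..OOO.OO...

Cell (2,0) at generation 3: 1 -> alive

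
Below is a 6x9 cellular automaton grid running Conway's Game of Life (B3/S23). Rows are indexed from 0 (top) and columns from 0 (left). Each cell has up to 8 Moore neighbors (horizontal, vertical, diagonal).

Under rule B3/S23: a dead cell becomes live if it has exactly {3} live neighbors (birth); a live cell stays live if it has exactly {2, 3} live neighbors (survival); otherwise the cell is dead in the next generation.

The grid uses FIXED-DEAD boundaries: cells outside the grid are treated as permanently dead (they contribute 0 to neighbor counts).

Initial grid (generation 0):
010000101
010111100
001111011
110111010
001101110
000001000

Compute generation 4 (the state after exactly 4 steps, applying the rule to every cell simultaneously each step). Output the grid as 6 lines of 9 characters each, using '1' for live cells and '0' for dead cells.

Simulating step by step:
Generation 0 (given above): 26 live cells
Generation 1: 16 live cells
001010110
010000001
100000011
010000000
011100010
000011000
Generation 2: 19 live cells
000000010
010000101
110000011
110000011
011110000
001110000
Generation 3: 14 live cells
000000010
110000101
001000100
000100011
100010000
010010000
Generation 4: 11 live cells
(generation 4 grid is the final answer)

Answer: 000000010
010000100
011000101
000100010
000110000
000000000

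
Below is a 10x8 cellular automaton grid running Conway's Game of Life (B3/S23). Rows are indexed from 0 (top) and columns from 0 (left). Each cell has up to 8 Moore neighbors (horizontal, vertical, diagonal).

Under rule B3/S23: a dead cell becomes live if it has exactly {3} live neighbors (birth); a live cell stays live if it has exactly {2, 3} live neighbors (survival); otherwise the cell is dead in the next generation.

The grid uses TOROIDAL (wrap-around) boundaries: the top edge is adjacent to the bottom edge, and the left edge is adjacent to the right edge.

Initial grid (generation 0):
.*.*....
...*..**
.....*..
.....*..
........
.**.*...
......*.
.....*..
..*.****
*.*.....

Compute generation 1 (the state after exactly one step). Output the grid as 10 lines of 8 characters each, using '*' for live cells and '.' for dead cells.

Simulating step by step:
Generation 0 (given above): 19 live cells
Generation 1: 24 live cells
(generation 1 grid is the final answer)

Answer: **.*...*
..*.*.*.
....**..
........
........
........
.....*..
....*..*
.*.*****
*.*.****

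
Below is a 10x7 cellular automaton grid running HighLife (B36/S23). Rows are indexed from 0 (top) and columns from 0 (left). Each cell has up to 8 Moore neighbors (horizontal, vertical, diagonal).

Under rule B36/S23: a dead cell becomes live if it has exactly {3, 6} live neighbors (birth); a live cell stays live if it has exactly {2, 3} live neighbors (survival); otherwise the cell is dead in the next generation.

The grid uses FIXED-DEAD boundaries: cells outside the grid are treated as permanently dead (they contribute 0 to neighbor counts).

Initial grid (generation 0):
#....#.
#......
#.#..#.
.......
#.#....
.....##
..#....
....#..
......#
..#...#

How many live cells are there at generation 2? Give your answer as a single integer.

Simulating step by step:
Generation 0 (given above): 15 live cells
Generation 1: 5 live cells
.......
#......
.#.....
.......
.......
.#.....
.....#.
.......
.....#.
.......
Generation 2: 0 live cells
.......
.......
.......
.......
.......
.......
.......
.......
.......
.......
Population at generation 2: 0

Answer: 0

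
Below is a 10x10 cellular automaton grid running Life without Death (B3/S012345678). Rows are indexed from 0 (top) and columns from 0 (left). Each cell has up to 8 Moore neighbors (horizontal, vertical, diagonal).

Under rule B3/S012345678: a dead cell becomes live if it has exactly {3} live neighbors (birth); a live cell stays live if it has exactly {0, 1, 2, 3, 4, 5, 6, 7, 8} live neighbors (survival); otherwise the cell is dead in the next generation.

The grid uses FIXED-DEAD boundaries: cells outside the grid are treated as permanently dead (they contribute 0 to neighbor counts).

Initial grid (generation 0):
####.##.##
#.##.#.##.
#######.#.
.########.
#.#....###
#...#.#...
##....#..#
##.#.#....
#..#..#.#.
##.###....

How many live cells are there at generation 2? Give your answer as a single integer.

Simulating step by step:
Generation 0 (given above): 55 live cells
Generation 1: 64 live cells
####.##.##
#.##.#.##.
#######.##
.########.
#.#....###
#...###..#
###.#.#..#
##.#####..
#..#..#.#.
######....
Generation 2: 67 live cells
####.##.##
#.##.#.##.
#######.##
.########.
#.#....###
#.#.###..#
###.#.#.##
##.######.
#..#..#.#.
######....
Population at generation 2: 67

Answer: 67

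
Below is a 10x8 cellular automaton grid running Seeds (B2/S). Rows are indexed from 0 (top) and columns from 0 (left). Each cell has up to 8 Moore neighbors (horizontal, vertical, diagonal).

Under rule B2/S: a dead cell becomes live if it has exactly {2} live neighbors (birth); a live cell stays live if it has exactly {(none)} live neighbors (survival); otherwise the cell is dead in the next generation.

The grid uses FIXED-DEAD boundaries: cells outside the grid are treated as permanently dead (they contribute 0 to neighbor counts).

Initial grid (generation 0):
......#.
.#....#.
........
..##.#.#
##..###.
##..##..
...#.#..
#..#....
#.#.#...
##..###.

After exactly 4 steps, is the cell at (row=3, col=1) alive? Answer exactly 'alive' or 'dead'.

Answer: alive

Derivation:
Simulating step by step:
Generation 0 (given above): 28 live cells
Generation 1: 15 live cells
.....#.#
.....#.#
.#.###.#
#.......
.......#
........
......#.
.....#..
......#.
..#.....
Generation 2: 15 live cells
....#...
..##....
#.#.....
.###.#.#
........
......##
.....#..
.......#
.....#..
........
Generation 3: 14 live cells
..#.....
....#...
......#.
#...#.#.
.#.###..
.....#..
........
....##..
......#.
........
Generation 4: 17 live cells
...#....
...#.#..
...##..#
.##....#
#.#.....
..##..#.
......#.
......#.
....#...
........

Cell (3,1) at generation 4: 1 -> alive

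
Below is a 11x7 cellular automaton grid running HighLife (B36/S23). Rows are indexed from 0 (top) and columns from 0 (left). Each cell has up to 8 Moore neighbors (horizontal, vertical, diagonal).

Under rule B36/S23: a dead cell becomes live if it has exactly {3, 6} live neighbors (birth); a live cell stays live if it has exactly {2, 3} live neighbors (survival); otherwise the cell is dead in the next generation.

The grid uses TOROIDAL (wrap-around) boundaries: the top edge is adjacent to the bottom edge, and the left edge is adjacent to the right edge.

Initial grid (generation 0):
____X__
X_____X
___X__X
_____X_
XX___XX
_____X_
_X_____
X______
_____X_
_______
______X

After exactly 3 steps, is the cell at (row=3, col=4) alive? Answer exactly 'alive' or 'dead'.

Simulating step by step:
Generation 0 (given above): 15 live cells
Generation 1: 16 live cells
X____XX
X____XX
X____XX
____XX_
X___XX_
_X___X_
_______
_______
_______
_______
_______
Generation 2: 11 live cells
X____X_
_X__X__
X______
X_____X
_______
____XXX
_______
_______
_______
_______
______X
Generation 3: 15 live cells
X____XX
XX____X
XX____X
X_____X
X______
_____X_
_____X_
_______
_______
_______
______X

Cell (3,4) at generation 3: 0 -> dead

Answer: dead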